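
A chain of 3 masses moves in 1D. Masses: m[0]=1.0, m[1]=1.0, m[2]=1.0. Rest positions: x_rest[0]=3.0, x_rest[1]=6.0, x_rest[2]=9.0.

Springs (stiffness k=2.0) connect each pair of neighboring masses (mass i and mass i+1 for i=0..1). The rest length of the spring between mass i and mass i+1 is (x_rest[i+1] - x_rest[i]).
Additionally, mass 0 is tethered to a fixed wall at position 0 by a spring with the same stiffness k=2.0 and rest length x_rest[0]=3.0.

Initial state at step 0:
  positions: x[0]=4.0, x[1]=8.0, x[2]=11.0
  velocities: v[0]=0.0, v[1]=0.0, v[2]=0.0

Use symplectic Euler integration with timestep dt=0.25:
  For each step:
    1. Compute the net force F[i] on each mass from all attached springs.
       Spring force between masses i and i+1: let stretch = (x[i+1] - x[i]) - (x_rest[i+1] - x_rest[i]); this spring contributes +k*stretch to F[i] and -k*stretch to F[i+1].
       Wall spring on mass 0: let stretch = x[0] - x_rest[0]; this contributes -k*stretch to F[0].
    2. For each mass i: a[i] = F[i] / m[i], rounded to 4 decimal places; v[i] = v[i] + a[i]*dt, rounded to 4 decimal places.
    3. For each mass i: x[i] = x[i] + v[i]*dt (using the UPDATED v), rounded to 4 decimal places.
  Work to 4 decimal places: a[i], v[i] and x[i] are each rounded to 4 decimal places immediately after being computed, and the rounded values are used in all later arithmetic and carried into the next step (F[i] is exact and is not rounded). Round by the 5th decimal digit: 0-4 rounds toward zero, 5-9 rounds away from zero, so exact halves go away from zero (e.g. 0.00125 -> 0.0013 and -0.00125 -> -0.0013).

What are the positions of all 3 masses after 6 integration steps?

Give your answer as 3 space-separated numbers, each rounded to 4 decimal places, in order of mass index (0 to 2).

Answer: 3.4239 6.7671 10.3086

Derivation:
Step 0: x=[4.0000 8.0000 11.0000] v=[0.0000 0.0000 0.0000]
Step 1: x=[4.0000 7.8750 11.0000] v=[0.0000 -0.5000 0.0000]
Step 2: x=[3.9844 7.6563 10.9844] v=[-0.0625 -0.8750 -0.0625]
Step 3: x=[3.9297 7.3946 10.9278] v=[-0.2188 -1.0469 -0.2266]
Step 4: x=[3.8169 7.1414 10.8045] v=[-0.4512 -1.0128 -0.4932]
Step 5: x=[3.6426 6.9305 10.5983] v=[-0.6974 -0.8435 -0.8248]
Step 6: x=[3.4239 6.7671 10.3086] v=[-0.8748 -0.6536 -1.1587]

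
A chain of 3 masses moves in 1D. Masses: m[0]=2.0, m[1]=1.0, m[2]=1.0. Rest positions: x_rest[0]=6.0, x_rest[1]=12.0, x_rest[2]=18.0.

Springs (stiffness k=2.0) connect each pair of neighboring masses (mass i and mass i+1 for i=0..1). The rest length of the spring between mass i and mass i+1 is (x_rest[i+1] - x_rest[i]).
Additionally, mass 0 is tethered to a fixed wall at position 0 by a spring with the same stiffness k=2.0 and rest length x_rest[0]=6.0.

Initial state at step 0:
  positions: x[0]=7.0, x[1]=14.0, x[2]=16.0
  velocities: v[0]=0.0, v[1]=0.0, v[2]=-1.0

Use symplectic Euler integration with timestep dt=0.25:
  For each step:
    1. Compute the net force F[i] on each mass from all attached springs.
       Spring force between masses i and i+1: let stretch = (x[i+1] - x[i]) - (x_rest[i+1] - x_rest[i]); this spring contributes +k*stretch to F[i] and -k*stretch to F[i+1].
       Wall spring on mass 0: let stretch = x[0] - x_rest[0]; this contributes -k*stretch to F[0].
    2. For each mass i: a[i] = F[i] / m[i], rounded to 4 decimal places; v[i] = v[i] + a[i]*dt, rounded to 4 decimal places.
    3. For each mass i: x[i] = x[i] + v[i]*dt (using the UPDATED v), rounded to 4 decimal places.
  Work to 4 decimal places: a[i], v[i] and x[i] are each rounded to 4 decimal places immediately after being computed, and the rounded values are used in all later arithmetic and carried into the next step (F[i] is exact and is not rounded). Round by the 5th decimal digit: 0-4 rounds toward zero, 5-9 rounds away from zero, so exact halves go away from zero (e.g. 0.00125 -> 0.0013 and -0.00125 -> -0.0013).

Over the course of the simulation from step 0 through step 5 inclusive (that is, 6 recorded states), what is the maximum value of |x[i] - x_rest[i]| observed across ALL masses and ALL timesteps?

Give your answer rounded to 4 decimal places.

Answer: 2.0542

Derivation:
Step 0: x=[7.0000 14.0000 16.0000] v=[0.0000 0.0000 -1.0000]
Step 1: x=[7.0000 13.3750 16.2500] v=[0.0000 -2.5000 1.0000]
Step 2: x=[6.9609 12.3125 16.8906] v=[-0.1563 -4.2500 2.5625]
Step 3: x=[6.8213 11.1533 17.7090] v=[-0.5586 -4.6368 3.2735]
Step 4: x=[6.5261 10.2721 18.4579] v=[-1.1809 -3.5250 2.9957]
Step 5: x=[6.0571 9.9458 18.9336] v=[-1.8759 -1.3051 1.9028]
Max displacement = 2.0542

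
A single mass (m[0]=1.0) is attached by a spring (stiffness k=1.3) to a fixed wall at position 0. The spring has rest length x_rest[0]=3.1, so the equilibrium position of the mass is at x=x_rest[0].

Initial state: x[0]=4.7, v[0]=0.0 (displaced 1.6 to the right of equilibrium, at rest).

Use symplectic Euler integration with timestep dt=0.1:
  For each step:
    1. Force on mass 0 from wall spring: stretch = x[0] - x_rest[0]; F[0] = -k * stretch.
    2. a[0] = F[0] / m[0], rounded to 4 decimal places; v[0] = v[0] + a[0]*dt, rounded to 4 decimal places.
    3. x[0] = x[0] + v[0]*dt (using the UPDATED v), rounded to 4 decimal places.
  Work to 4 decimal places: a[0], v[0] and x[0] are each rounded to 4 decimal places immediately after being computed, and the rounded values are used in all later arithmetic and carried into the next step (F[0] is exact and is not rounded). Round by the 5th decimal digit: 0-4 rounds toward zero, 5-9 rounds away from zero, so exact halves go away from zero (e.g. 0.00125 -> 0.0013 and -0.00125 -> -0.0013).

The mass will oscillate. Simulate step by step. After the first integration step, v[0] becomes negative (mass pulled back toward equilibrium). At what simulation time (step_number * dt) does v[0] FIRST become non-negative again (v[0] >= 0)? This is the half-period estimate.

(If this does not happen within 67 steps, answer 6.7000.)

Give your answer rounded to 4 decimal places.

Step 0: x=[4.7000] v=[0.0000]
Step 1: x=[4.6792] v=[-0.2080]
Step 2: x=[4.6379] v=[-0.4133]
Step 3: x=[4.5766] v=[-0.6132]
Step 4: x=[4.4961] v=[-0.8052]
Step 5: x=[4.3974] v=[-0.9867]
Step 6: x=[4.2819] v=[-1.1554]
Step 7: x=[4.1510] v=[-1.3091]
Step 8: x=[4.0064] v=[-1.4457]
Step 9: x=[3.8501] v=[-1.5635]
Step 10: x=[3.6840] v=[-1.6610]
Step 11: x=[3.5103] v=[-1.7369]
Step 12: x=[3.3313] v=[-1.7902]
Step 13: x=[3.1493] v=[-1.8203]
Step 14: x=[2.9666] v=[-1.8267]
Step 15: x=[2.7857] v=[-1.8094]
Step 16: x=[2.6089] v=[-1.7685]
Step 17: x=[2.4384] v=[-1.7047]
Step 18: x=[2.2765] v=[-1.6187]
Step 19: x=[2.1253] v=[-1.5116]
Step 20: x=[1.9868] v=[-1.3849]
Step 21: x=[1.8628] v=[-1.2402]
Step 22: x=[1.7549] v=[-1.0794]
Step 23: x=[1.6645] v=[-0.9045]
Step 24: x=[1.5927] v=[-0.7179]
Step 25: x=[1.5405] v=[-0.5220]
Step 26: x=[1.5086] v=[-0.3193]
Step 27: x=[1.4974] v=[-0.1124]
Step 28: x=[1.5070] v=[0.0959]
First v>=0 after going negative at step 28, time=2.8000

Answer: 2.8000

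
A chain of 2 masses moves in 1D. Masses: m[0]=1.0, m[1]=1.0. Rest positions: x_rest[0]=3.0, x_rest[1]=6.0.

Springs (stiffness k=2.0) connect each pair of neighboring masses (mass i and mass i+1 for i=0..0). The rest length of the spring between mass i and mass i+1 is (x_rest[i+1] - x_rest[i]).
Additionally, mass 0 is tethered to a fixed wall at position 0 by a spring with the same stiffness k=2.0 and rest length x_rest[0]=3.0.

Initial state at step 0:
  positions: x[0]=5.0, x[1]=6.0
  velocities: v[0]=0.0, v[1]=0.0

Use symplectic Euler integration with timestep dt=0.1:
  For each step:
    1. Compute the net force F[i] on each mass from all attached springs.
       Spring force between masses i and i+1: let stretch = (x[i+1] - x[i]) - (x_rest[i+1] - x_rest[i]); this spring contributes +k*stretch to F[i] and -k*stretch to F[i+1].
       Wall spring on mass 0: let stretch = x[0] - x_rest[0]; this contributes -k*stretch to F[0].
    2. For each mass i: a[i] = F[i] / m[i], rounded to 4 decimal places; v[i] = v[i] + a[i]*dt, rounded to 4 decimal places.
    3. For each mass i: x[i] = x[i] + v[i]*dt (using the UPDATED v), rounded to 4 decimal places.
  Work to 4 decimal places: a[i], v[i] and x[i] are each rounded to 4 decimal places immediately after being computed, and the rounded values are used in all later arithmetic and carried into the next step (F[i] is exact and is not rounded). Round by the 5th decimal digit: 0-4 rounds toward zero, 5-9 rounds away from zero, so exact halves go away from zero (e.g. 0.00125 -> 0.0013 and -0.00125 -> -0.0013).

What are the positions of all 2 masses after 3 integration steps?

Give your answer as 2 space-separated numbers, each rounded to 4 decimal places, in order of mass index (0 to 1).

Answer: 4.5398 6.2281

Derivation:
Step 0: x=[5.0000 6.0000] v=[0.0000 0.0000]
Step 1: x=[4.9200 6.0400] v=[-0.8000 0.4000]
Step 2: x=[4.7640 6.1176] v=[-1.5600 0.7760]
Step 3: x=[4.5398 6.2281] v=[-2.2421 1.1053]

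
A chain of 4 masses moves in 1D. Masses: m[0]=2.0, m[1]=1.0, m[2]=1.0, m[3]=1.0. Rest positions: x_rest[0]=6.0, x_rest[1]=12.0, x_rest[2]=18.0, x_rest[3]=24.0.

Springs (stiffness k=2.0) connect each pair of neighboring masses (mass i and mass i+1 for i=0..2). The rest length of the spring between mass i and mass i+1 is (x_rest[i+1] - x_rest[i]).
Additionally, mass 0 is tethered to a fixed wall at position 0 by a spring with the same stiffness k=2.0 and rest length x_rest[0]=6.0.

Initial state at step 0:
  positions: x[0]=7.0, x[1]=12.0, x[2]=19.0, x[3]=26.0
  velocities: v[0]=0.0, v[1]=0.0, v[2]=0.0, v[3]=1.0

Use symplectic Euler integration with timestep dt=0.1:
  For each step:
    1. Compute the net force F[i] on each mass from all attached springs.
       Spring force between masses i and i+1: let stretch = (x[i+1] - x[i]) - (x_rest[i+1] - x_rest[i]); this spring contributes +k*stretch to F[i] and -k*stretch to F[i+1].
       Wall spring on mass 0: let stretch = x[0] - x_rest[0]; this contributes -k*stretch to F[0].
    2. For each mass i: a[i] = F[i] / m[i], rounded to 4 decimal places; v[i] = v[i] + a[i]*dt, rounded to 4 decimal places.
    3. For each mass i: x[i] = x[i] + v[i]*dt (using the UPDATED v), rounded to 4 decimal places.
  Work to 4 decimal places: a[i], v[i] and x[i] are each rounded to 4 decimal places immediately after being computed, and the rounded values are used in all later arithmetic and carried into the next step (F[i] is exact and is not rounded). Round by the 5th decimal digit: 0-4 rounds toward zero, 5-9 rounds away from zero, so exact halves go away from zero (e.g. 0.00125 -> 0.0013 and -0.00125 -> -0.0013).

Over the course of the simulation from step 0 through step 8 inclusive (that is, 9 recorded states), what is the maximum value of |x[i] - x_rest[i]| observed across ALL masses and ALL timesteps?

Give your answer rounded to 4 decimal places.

Answer: 2.1865

Derivation:
Step 0: x=[7.0000 12.0000 19.0000 26.0000] v=[0.0000 0.0000 0.0000 1.0000]
Step 1: x=[6.9800 12.0400 19.0000 26.0800] v=[-0.2000 0.4000 0.0000 0.8000]
Step 2: x=[6.9408 12.1180 19.0024 26.1384] v=[-0.3920 0.7800 0.0240 0.5840]
Step 3: x=[6.8840 12.2301 19.0098 26.1741] v=[-0.5684 1.1214 0.0743 0.3568]
Step 4: x=[6.8118 12.3709 19.0249 26.1865] v=[-0.7222 1.4081 0.1512 0.1239]
Step 5: x=[6.7271 12.5336 19.0502 26.1757] v=[-0.8475 1.6271 0.2527 -0.1084]
Step 6: x=[6.6331 12.7105 19.0877 26.1424] v=[-0.9396 1.7691 0.3745 -0.3335]
Step 7: x=[6.5336 12.8934 19.1387 26.0880] v=[-0.9952 1.8291 0.5100 -0.5444]
Step 8: x=[6.4323 13.0740 19.2038 26.0146] v=[-1.0126 1.8062 0.6508 -0.7343]
Max displacement = 2.1865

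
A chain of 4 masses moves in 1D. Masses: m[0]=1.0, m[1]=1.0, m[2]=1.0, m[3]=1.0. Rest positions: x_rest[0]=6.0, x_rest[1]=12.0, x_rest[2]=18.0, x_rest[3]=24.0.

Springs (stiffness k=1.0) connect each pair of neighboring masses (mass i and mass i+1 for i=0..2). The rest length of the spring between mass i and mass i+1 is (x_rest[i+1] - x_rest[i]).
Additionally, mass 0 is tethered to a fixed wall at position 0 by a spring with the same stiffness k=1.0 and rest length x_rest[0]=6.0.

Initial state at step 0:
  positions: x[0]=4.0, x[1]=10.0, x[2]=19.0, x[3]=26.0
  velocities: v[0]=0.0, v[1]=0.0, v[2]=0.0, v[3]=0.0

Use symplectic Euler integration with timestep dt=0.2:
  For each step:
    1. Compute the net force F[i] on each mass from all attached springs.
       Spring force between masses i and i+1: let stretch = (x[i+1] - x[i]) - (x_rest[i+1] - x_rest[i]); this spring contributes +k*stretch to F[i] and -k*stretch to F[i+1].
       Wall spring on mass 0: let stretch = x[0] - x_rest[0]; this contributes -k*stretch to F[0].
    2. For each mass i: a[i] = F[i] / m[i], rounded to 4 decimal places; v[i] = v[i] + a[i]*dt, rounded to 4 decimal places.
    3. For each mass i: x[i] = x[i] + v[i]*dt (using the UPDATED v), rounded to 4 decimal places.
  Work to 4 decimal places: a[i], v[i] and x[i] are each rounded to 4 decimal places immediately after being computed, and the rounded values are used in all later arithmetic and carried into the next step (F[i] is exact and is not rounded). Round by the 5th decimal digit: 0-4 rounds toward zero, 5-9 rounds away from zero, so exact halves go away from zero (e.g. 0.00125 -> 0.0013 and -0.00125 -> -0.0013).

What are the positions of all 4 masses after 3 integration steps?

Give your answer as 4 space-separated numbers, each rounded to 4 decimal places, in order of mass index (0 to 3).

Step 0: x=[4.0000 10.0000 19.0000 26.0000] v=[0.0000 0.0000 0.0000 0.0000]
Step 1: x=[4.0800 10.1200 18.9200 25.9600] v=[0.4000 0.6000 -0.4000 -0.2000]
Step 2: x=[4.2384 10.3504 18.7696 25.8784] v=[0.7920 1.1520 -0.7520 -0.4080]
Step 3: x=[4.4717 10.6731 18.5668 25.7524] v=[1.1667 1.6134 -1.0141 -0.6298]

Answer: 4.4717 10.6731 18.5668 25.7524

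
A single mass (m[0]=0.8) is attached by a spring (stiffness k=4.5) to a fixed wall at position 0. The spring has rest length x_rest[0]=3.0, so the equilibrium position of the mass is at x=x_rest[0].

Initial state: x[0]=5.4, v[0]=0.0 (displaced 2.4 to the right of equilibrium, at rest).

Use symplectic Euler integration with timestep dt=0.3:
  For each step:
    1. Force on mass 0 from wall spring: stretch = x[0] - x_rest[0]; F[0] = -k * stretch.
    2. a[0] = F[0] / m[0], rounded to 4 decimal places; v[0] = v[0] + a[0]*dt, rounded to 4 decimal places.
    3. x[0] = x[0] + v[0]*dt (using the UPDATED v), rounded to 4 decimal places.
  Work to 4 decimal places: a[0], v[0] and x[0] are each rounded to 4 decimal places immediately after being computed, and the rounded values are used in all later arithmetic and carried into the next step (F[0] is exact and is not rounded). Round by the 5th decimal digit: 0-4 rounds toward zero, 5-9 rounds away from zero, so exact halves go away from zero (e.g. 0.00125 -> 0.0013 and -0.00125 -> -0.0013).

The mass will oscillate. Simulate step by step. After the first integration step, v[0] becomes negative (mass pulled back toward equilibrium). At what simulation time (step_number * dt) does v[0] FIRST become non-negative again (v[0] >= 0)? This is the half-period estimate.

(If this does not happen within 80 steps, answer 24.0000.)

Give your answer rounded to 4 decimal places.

Step 0: x=[5.4000] v=[0.0000]
Step 1: x=[4.1850] v=[-4.0500]
Step 2: x=[2.3701] v=[-6.0497]
Step 3: x=[0.8741] v=[-4.9867]
Step 4: x=[0.4543] v=[-1.3992]
Step 5: x=[1.3233] v=[2.8967]
First v>=0 after going negative at step 5, time=1.5000

Answer: 1.5000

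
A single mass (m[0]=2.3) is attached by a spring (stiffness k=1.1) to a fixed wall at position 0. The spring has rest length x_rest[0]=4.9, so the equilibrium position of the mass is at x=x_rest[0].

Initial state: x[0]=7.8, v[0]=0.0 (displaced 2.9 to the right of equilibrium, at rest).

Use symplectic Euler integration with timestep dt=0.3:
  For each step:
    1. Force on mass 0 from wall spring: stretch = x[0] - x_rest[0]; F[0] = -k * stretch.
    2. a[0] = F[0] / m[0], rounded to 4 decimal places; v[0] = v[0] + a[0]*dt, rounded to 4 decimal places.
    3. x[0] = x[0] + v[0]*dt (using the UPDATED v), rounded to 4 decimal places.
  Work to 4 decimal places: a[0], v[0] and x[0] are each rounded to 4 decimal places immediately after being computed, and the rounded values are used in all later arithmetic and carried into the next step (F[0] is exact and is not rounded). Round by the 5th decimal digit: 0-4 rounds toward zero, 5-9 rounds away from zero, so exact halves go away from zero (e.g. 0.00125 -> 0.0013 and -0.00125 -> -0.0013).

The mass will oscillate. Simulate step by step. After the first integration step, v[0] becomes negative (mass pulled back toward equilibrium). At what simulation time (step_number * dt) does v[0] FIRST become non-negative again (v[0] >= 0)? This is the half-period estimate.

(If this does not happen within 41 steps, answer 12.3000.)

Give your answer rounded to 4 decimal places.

Step 0: x=[7.8000] v=[0.0000]
Step 1: x=[7.6752] v=[-0.4161]
Step 2: x=[7.4309] v=[-0.8143]
Step 3: x=[7.0777] v=[-1.1774]
Step 4: x=[6.6307] v=[-1.4899]
Step 5: x=[6.1092] v=[-1.7382]
Step 6: x=[5.5357] v=[-1.9117]
Step 7: x=[4.9348] v=[-2.0029]
Step 8: x=[4.3324] v=[-2.0079]
Step 9: x=[3.7545] v=[-1.9265]
Step 10: x=[3.2258] v=[-1.7622]
Step 11: x=[2.7692] v=[-1.5220]
Step 12: x=[2.4043] v=[-1.2163]
Step 13: x=[2.1468] v=[-0.8582]
Step 14: x=[2.0078] v=[-0.4632]
Step 15: x=[1.9933] v=[-0.0482]
Step 16: x=[2.1040] v=[0.3689]
First v>=0 after going negative at step 16, time=4.8000

Answer: 4.8000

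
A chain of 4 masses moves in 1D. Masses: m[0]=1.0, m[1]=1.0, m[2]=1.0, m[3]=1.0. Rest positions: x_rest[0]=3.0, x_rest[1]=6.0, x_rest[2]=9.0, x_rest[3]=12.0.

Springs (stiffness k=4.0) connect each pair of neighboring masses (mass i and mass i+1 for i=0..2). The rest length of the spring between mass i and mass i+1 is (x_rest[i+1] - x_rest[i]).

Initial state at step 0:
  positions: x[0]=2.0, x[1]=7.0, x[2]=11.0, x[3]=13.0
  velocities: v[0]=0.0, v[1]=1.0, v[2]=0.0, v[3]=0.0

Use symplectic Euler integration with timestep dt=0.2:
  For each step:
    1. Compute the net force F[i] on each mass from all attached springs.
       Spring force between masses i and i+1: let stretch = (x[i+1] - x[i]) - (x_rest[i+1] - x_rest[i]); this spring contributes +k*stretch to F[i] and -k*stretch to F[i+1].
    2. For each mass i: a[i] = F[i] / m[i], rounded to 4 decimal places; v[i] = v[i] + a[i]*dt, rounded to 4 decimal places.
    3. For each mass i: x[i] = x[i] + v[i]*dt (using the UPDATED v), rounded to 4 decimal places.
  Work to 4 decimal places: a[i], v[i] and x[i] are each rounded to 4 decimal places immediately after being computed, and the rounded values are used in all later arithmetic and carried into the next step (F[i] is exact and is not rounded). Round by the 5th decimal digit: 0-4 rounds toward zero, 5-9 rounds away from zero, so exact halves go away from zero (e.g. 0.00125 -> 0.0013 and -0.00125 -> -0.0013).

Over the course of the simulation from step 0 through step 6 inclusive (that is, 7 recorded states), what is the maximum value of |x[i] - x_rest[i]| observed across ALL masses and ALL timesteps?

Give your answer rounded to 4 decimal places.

Step 0: x=[2.0000 7.0000 11.0000 13.0000] v=[0.0000 1.0000 0.0000 0.0000]
Step 1: x=[2.3200 7.0400 10.6800 13.1600] v=[1.6000 0.2000 -1.6000 0.8000]
Step 2: x=[2.9152 6.9072 10.1744 13.4032] v=[2.9760 -0.6640 -2.5280 1.2160]
Step 3: x=[3.6691 6.6584 9.6627 13.6098] v=[3.7696 -1.2438 -2.5587 1.0330]
Step 4: x=[4.4213 6.4120 9.3018 13.6649] v=[3.7610 -1.2318 -1.8045 0.2753]
Step 5: x=[5.0120 6.3095 9.1766 13.5019] v=[2.9536 -0.5125 -0.6259 -0.8152]
Step 6: x=[5.3303 6.4581 9.2847 13.1268] v=[1.5916 0.7432 0.5407 -1.8754]
Max displacement = 2.3303

Answer: 2.3303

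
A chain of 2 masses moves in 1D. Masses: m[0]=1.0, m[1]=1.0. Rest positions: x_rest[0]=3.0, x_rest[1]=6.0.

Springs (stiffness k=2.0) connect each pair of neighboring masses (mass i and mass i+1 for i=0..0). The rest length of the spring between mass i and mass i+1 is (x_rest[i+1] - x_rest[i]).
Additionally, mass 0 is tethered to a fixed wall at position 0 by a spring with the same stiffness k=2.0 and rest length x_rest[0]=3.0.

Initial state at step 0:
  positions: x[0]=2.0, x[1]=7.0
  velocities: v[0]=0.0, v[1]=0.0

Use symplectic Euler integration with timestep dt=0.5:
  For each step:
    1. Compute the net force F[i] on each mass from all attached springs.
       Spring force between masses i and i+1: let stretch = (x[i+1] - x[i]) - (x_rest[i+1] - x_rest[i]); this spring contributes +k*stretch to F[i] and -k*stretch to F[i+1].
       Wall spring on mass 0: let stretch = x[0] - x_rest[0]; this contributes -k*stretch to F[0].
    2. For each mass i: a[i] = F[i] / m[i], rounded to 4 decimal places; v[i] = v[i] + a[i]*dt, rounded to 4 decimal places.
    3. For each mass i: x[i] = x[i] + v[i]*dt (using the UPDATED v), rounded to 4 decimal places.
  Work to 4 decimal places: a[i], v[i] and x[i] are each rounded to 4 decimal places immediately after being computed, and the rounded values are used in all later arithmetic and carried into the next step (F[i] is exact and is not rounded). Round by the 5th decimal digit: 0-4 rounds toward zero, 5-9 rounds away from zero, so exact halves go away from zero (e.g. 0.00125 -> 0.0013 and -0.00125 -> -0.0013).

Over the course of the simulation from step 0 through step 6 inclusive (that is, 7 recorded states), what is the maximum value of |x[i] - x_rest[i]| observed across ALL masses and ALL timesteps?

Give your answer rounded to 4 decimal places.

Answer: 1.5000

Derivation:
Step 0: x=[2.0000 7.0000] v=[0.0000 0.0000]
Step 1: x=[3.5000 6.0000] v=[3.0000 -2.0000]
Step 2: x=[4.5000 5.2500] v=[2.0000 -1.5000]
Step 3: x=[3.6250 5.6250] v=[-1.7500 0.7500]
Step 4: x=[1.9375 6.5000] v=[-3.3750 1.7500]
Step 5: x=[1.5625 6.5938] v=[-0.7500 0.1875]
Step 6: x=[2.9219 5.6719] v=[2.7188 -1.8438]
Max displacement = 1.5000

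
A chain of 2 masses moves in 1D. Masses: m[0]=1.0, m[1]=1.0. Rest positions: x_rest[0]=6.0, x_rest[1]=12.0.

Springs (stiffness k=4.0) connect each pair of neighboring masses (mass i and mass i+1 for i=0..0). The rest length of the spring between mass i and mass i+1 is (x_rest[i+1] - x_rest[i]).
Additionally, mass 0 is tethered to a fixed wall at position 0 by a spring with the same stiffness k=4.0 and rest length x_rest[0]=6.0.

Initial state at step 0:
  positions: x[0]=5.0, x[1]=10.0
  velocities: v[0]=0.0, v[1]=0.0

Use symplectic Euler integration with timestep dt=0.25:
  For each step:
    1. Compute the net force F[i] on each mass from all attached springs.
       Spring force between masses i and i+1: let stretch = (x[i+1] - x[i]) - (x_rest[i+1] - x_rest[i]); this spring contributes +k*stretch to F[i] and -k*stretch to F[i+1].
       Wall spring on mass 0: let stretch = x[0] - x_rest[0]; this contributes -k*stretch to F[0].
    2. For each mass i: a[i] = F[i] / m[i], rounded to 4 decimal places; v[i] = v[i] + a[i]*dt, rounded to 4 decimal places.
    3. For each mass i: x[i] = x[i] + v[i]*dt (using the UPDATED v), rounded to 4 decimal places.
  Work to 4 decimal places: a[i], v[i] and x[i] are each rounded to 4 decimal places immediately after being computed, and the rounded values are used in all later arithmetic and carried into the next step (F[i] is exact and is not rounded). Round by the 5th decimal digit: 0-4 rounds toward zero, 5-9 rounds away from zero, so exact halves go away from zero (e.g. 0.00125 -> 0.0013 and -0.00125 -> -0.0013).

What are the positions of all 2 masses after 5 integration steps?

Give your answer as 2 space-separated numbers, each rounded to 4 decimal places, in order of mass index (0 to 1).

Answer: 6.1358 12.2745

Derivation:
Step 0: x=[5.0000 10.0000] v=[0.0000 0.0000]
Step 1: x=[5.0000 10.2500] v=[0.0000 1.0000]
Step 2: x=[5.0625 10.6875] v=[0.2500 1.7500]
Step 3: x=[5.2656 11.2188] v=[0.8125 2.1250]
Step 4: x=[5.6406 11.7618] v=[1.5001 2.1718]
Step 5: x=[6.1358 12.2745] v=[1.9807 2.0506]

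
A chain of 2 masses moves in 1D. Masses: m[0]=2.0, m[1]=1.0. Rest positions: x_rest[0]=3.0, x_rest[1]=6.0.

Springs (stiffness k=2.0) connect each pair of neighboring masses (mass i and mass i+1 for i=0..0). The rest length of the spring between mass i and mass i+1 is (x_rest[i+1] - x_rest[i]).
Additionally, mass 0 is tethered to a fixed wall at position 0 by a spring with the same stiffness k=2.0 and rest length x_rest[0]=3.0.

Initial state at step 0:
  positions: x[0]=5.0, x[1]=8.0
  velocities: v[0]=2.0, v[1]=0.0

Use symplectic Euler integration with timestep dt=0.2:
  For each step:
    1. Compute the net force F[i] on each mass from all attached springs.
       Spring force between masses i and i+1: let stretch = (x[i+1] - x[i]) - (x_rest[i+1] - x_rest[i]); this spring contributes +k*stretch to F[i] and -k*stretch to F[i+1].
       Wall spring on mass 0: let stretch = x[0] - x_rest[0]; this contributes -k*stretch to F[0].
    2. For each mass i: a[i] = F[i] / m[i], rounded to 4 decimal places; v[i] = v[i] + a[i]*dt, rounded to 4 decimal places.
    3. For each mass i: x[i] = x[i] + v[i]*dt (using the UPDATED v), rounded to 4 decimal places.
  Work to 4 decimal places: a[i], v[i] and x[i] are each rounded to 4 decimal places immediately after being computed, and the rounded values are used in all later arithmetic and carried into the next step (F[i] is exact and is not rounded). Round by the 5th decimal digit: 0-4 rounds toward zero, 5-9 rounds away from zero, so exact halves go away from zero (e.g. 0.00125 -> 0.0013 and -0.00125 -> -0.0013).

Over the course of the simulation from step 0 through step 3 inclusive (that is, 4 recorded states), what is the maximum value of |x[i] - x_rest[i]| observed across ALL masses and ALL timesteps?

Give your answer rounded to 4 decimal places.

Step 0: x=[5.0000 8.0000] v=[2.0000 0.0000]
Step 1: x=[5.3200 8.0000] v=[1.6000 0.0000]
Step 2: x=[5.5344 8.0256] v=[1.0720 0.1280]
Step 3: x=[5.6271 8.0919] v=[0.4634 0.3315]
Max displacement = 2.6271

Answer: 2.6271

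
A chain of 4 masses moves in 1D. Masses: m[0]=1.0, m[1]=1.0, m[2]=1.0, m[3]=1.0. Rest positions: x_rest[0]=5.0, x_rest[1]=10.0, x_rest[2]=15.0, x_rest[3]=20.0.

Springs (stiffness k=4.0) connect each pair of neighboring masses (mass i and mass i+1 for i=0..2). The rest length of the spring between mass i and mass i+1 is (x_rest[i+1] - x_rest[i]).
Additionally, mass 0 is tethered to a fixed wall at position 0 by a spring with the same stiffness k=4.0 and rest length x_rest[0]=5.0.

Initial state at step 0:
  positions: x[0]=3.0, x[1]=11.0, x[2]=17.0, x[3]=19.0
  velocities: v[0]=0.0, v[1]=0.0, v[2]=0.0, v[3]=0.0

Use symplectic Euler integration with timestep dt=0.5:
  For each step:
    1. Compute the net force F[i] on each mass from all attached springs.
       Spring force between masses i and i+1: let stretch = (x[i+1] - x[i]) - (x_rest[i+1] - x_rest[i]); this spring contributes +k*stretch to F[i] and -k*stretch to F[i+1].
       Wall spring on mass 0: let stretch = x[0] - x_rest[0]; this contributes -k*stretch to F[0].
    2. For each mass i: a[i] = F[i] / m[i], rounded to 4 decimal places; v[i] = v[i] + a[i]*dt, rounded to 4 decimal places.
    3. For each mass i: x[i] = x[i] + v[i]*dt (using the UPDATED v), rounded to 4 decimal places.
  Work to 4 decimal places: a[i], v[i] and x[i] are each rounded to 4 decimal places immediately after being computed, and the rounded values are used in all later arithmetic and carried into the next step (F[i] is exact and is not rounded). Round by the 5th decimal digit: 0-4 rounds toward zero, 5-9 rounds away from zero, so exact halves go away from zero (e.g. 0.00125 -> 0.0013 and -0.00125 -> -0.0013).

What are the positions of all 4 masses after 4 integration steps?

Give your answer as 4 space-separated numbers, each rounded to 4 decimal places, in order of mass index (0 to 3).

Step 0: x=[3.0000 11.0000 17.0000 19.0000] v=[0.0000 0.0000 0.0000 0.0000]
Step 1: x=[8.0000 9.0000 13.0000 22.0000] v=[10.0000 -4.0000 -8.0000 6.0000]
Step 2: x=[6.0000 10.0000 14.0000 21.0000] v=[-4.0000 2.0000 2.0000 -2.0000]
Step 3: x=[2.0000 11.0000 18.0000 18.0000] v=[-8.0000 2.0000 8.0000 -6.0000]
Step 4: x=[5.0000 10.0000 15.0000 20.0000] v=[6.0000 -2.0000 -6.0000 4.0000]

Answer: 5.0000 10.0000 15.0000 20.0000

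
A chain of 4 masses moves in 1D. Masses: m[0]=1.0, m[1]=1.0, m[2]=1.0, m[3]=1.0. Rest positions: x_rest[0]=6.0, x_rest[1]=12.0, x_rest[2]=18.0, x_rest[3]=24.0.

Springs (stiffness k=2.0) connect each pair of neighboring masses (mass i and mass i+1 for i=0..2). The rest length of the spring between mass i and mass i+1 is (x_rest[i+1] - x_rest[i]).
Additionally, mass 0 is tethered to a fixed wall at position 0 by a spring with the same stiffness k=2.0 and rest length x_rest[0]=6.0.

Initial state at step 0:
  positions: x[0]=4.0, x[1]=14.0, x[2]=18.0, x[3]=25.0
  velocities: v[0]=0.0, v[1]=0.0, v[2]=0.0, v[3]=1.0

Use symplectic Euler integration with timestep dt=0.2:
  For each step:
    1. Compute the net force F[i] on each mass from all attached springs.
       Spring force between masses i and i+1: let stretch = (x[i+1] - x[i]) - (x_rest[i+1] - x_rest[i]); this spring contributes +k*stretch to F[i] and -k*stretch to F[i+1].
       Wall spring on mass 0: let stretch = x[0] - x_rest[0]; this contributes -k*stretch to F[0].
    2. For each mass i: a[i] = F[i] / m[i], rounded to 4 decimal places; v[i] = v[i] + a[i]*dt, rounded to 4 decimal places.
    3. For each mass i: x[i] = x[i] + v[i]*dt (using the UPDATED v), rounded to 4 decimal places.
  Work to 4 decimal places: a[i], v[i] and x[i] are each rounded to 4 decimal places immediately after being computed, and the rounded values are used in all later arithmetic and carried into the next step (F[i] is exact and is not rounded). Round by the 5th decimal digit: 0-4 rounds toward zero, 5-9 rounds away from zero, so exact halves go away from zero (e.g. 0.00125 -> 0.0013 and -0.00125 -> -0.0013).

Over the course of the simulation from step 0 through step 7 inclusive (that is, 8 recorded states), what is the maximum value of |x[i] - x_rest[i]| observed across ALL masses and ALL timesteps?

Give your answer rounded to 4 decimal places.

Step 0: x=[4.0000 14.0000 18.0000 25.0000] v=[0.0000 0.0000 0.0000 1.0000]
Step 1: x=[4.4800 13.5200 18.2400 25.1200] v=[2.4000 -2.4000 1.2000 0.6000]
Step 2: x=[5.3248 12.6944 18.6528 25.1696] v=[4.2240 -4.1280 2.0640 0.2480]
Step 3: x=[6.3332 11.7559 19.1103 25.1779] v=[5.0419 -4.6925 2.2874 0.0413]
Step 4: x=[7.2687 10.9719 19.4648 25.1808] v=[4.6777 -3.9198 1.7727 0.0143]
Step 5: x=[7.9190 10.5711 19.5972 25.2064] v=[3.2515 -2.0039 0.6619 0.1279]
Step 6: x=[8.1479 10.6802 19.4562 25.2632] v=[1.1447 0.5457 -0.7049 0.2842]
Step 7: x=[7.9276 11.2888 19.0777 25.3355] v=[-1.1015 3.0432 -1.8925 0.3614]
Max displacement = 2.1479

Answer: 2.1479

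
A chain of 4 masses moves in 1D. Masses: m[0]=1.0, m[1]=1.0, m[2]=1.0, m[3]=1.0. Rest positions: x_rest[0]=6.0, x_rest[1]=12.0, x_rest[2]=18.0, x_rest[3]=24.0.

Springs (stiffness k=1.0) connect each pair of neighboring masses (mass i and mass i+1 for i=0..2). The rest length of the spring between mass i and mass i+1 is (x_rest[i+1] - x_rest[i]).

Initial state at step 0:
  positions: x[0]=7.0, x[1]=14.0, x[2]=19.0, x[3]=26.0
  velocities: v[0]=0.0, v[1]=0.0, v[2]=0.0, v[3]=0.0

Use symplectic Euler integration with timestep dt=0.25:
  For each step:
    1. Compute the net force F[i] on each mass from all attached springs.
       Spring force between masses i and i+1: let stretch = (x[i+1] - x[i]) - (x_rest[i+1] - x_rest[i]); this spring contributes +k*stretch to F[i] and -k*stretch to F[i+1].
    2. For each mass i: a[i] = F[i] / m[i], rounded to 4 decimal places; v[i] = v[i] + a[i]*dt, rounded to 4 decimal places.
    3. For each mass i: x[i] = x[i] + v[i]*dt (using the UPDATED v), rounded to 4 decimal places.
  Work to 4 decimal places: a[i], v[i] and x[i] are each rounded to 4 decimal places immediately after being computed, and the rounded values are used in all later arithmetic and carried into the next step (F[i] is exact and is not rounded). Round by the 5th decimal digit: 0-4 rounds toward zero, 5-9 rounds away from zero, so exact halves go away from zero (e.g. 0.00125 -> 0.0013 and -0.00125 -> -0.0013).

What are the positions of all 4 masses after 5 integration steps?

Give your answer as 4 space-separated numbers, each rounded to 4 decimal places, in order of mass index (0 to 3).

Step 0: x=[7.0000 14.0000 19.0000 26.0000] v=[0.0000 0.0000 0.0000 0.0000]
Step 1: x=[7.0625 13.8750 19.1250 25.9375] v=[0.2500 -0.5000 0.5000 -0.2500]
Step 2: x=[7.1758 13.6524 19.3477 25.8242] v=[0.4531 -0.8906 0.8906 -0.4531]
Step 3: x=[7.3189 13.3809 19.6192 25.6812] v=[0.5723 -1.0859 1.0859 -0.5722]
Step 4: x=[7.4659 13.1205 19.8797 25.5343] v=[0.5878 -1.0418 1.0418 -0.5877]
Step 5: x=[7.5913 12.9291 20.0711 25.4090] v=[0.5015 -0.7657 0.7657 -0.5014]

Answer: 7.5913 12.9291 20.0711 25.4090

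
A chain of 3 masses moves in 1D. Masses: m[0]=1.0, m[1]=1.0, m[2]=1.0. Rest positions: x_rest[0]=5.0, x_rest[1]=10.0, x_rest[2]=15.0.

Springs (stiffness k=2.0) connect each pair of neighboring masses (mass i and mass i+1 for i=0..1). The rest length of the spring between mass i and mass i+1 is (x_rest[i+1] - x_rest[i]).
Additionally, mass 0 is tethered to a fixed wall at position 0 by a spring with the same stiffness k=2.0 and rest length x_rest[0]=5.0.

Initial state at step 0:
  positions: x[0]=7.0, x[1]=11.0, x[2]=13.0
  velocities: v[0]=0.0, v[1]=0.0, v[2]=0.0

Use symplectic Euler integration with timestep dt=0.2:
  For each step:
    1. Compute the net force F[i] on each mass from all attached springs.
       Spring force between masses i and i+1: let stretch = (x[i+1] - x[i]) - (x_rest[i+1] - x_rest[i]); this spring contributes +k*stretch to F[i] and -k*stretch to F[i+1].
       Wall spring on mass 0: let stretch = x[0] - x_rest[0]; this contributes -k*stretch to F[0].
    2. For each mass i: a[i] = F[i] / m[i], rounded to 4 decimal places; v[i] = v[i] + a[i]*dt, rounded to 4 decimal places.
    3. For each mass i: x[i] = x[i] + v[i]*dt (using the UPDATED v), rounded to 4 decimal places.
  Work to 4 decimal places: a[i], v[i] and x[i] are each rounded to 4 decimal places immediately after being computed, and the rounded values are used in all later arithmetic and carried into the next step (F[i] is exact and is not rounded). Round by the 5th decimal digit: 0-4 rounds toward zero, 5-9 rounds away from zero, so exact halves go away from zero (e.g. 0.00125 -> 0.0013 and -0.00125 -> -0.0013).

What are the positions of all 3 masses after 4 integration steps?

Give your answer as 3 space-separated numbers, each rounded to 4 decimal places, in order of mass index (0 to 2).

Step 0: x=[7.0000 11.0000 13.0000] v=[0.0000 0.0000 0.0000]
Step 1: x=[6.7600 10.8400 13.2400] v=[-1.2000 -0.8000 1.2000]
Step 2: x=[6.3056 10.5456 13.6880] v=[-2.2720 -1.4720 2.2400]
Step 3: x=[5.6860 10.1634 14.2846] v=[-3.0982 -1.9110 2.9830]
Step 4: x=[4.9697 9.7527 14.9515] v=[-3.5816 -2.0535 3.3345]

Answer: 4.9697 9.7527 14.9515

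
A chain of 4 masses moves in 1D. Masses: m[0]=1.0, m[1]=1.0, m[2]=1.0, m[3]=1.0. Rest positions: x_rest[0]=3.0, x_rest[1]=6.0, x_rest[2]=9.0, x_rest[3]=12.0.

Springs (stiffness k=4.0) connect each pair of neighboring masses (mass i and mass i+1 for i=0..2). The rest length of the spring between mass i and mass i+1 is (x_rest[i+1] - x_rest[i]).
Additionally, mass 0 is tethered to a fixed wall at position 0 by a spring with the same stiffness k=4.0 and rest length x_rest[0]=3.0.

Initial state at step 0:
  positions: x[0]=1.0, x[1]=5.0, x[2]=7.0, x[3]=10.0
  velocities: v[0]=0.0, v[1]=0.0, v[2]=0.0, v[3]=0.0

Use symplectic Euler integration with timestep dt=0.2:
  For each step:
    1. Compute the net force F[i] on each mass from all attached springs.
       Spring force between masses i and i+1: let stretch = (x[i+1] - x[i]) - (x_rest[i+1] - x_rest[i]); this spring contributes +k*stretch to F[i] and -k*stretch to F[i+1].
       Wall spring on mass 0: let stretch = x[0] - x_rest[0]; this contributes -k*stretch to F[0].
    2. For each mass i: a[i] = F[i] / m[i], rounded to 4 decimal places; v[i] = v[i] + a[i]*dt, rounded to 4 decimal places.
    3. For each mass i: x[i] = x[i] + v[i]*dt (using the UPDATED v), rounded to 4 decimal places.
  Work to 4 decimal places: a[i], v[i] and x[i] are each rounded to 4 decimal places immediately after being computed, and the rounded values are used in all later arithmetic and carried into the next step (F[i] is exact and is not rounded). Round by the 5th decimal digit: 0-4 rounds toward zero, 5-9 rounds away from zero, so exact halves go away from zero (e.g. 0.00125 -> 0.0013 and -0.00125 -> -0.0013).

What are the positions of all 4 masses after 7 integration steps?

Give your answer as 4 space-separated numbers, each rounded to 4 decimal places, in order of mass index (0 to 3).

Answer: 2.6096 6.1625 7.5120 10.7589

Derivation:
Step 0: x=[1.0000 5.0000 7.0000 10.0000] v=[0.0000 0.0000 0.0000 0.0000]
Step 1: x=[1.4800 4.6800 7.1600 10.0000] v=[2.4000 -1.6000 0.8000 0.0000]
Step 2: x=[2.2352 4.2448 7.3776 10.0256] v=[3.7760 -2.1760 1.0880 0.1280]
Step 3: x=[2.9543 3.9893 7.5176 10.1075] v=[3.5955 -1.2774 0.7002 0.4096]
Step 4: x=[3.3663 4.1327 7.5075 10.2550] v=[2.0601 0.7172 -0.0505 0.7377]
Step 5: x=[3.3623 4.6935 7.3970 10.4429] v=[-0.0198 2.8039 -0.5523 0.9397]
Step 6: x=[3.0334 5.4738 7.3413 10.6235] v=[-1.6447 3.9017 -0.2784 0.9030]
Step 7: x=[2.6096 6.1625 7.5120 10.7589] v=[-2.1191 3.4434 0.8534 0.6772]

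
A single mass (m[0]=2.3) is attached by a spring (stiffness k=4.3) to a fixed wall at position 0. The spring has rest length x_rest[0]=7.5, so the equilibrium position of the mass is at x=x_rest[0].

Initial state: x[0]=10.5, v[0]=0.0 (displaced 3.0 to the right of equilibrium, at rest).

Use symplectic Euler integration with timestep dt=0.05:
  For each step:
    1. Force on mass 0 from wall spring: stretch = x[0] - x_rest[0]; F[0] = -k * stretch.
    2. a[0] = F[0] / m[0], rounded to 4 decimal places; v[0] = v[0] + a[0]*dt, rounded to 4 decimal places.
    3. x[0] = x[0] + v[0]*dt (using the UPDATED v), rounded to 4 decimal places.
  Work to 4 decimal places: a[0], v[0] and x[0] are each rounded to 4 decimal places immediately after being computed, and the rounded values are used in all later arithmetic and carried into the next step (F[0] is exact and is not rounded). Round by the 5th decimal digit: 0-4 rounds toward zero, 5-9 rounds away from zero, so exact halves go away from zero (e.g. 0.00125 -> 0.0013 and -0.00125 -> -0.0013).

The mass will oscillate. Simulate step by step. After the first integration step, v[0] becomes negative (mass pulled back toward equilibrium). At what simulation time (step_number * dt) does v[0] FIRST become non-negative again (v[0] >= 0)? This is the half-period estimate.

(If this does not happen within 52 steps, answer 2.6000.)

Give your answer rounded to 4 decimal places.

Step 0: x=[10.5000] v=[0.0000]
Step 1: x=[10.4860] v=[-0.2804]
Step 2: x=[10.4580] v=[-0.5595]
Step 3: x=[10.4162] v=[-0.8360]
Step 4: x=[10.3608] v=[-1.1086]
Step 5: x=[10.2920] v=[-1.3760]
Step 6: x=[10.2102] v=[-1.6370]
Step 7: x=[10.1157] v=[-1.8903]
Step 8: x=[10.0090] v=[-2.1348]
Step 9: x=[9.8905] v=[-2.3693]
Step 10: x=[9.7609] v=[-2.5928]
Step 11: x=[9.6207] v=[-2.8041]
Step 12: x=[9.4706] v=[-3.0023]
Step 13: x=[9.3113] v=[-3.1865]
Step 14: x=[9.1435] v=[-3.3558]
Step 15: x=[8.9680] v=[-3.5094]
Step 16: x=[8.7857] v=[-3.6466]
Step 17: x=[8.5974] v=[-3.7668]
Step 18: x=[8.4039] v=[-3.8694]
Step 19: x=[8.2062] v=[-3.9539]
Step 20: x=[8.0052] v=[-4.0199]
Step 21: x=[7.8018] v=[-4.0671]
Step 22: x=[7.5970] v=[-4.0953]
Step 23: x=[7.3918] v=[-4.1044]
Step 24: x=[7.1871] v=[-4.0943]
Step 25: x=[6.9838] v=[-4.0651]
Step 26: x=[6.7830] v=[-4.0168]
Step 27: x=[6.5855] v=[-3.9498]
Step 28: x=[6.3923] v=[-3.8643]
Step 29: x=[6.2043] v=[-3.7608]
Step 30: x=[6.0223] v=[-3.6397]
Step 31: x=[5.8472] v=[-3.5016]
Step 32: x=[5.6798] v=[-3.3471]
Step 33: x=[5.5210] v=[-3.1770]
Step 34: x=[5.3714] v=[-2.9920]
Step 35: x=[5.2318] v=[-2.7930]
Step 36: x=[5.1028] v=[-2.5810]
Step 37: x=[4.9850] v=[-2.3569]
Step 38: x=[4.8789] v=[-2.1218]
Step 39: x=[4.7851] v=[-1.8768]
Step 40: x=[4.7040] v=[-1.6230]
Step 41: x=[4.6359] v=[-1.3616]
Step 42: x=[4.5812] v=[-1.0939]
Step 43: x=[4.5401] v=[-0.8211]
Step 44: x=[4.5129] v=[-0.5444]
Step 45: x=[4.4996] v=[-0.2652]
Step 46: x=[4.5004] v=[0.0153]
First v>=0 after going negative at step 46, time=2.3000

Answer: 2.3000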